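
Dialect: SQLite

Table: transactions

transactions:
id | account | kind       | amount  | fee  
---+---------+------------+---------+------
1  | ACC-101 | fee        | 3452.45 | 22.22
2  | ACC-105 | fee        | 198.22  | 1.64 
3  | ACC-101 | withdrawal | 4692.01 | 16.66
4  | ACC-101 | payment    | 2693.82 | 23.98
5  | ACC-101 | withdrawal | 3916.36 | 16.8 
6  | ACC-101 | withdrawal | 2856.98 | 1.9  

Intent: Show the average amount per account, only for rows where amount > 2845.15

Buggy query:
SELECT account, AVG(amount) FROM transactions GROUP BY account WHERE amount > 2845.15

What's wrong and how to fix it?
Bug: WHERE cannot follow GROUP BY

Fix: Move the WHERE clause before GROUP BY

Corrected query:
SELECT account, AVG(amount) FROM transactions WHERE amount > 2845.15 GROUP BY account

Result:
account | AVG(amount)
--------+------------
ACC-101 | 3729.45    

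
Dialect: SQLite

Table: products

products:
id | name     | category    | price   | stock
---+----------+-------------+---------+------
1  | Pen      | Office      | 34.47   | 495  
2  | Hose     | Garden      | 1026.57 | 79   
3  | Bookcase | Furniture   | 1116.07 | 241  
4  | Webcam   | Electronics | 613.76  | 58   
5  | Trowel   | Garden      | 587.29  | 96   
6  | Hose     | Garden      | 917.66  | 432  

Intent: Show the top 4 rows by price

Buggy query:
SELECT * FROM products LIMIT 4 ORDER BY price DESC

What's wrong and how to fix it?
Bug: ORDER BY cannot follow LIMIT; LIMIT is the final clause

Fix: Swap the clauses: ORDER BY first, then LIMIT

Corrected query:
SELECT * FROM products ORDER BY price DESC LIMIT 4

Result:
id | name     | category    | price   | stock
---+----------+-------------+---------+------
3  | Bookcase | Furniture   | 1116.07 | 241  
2  | Hose     | Garden      | 1026.57 | 79   
6  | Hose     | Garden      | 917.66  | 432  
4  | Webcam   | Electronics | 613.76  | 58   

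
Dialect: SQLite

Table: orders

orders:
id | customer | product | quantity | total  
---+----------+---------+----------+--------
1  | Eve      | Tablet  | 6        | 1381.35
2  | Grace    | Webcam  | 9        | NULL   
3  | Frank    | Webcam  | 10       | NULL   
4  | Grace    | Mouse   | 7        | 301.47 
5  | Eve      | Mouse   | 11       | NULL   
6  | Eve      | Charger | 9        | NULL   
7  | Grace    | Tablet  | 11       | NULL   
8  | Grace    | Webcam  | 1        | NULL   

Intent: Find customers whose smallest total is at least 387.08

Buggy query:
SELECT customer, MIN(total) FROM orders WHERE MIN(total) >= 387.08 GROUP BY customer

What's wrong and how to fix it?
Bug: MIN() in WHERE is a misuse of aggregate

Fix: Replace WHERE with HAVING after the GROUP BY

Corrected query:
SELECT customer, MIN(total) FROM orders GROUP BY customer HAVING MIN(total) >= 387.08

Result:
customer | MIN(total)
---------+-----------
Eve      | 1381.35   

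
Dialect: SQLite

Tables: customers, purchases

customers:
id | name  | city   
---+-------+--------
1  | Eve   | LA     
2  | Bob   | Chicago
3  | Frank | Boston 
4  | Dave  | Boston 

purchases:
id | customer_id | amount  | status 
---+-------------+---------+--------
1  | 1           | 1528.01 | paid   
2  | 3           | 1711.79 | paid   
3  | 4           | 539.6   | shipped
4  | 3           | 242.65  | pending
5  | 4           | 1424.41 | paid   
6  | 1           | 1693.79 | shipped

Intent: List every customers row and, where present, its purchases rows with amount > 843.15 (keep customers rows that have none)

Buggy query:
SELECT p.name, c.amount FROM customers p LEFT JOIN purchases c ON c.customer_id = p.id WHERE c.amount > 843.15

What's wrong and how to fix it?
Bug: Filtering c.amount in WHERE discards the NULL rows produced by LEFT JOIN, turning it into an inner join

Fix: Put 'c.amount > 843.15' in the JOIN's ON clause instead of WHERE

Corrected query:
SELECT p.name, c.amount FROM customers p LEFT JOIN purchases c ON c.customer_id = p.id AND c.amount > 843.15

Result:
name  | amount 
------+--------
Eve   | 1528.01
Eve   | 1693.79
Bob   | NULL   
Frank | 1711.79
Dave  | 1424.41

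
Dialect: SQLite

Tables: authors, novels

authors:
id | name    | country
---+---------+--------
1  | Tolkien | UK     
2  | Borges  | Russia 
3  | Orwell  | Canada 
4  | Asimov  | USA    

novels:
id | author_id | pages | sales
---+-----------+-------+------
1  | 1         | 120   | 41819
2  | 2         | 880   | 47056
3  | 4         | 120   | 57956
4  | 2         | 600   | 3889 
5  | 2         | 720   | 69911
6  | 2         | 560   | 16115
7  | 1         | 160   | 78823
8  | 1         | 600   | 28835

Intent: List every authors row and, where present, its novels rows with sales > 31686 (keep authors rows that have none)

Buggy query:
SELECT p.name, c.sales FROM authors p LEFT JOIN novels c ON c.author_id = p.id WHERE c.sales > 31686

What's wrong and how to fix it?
Bug: Filtering c.sales in WHERE discards the NULL rows produced by LEFT JOIN, turning it into an inner join

Fix: Put 'c.sales > 31686' in the JOIN's ON clause instead of WHERE

Corrected query:
SELECT p.name, c.sales FROM authors p LEFT JOIN novels c ON c.author_id = p.id AND c.sales > 31686

Result:
name    | sales
--------+------
Tolkien | 41819
Tolkien | 78823
Borges  | 47056
Borges  | 69911
Orwell  | NULL 
Asimov  | 57956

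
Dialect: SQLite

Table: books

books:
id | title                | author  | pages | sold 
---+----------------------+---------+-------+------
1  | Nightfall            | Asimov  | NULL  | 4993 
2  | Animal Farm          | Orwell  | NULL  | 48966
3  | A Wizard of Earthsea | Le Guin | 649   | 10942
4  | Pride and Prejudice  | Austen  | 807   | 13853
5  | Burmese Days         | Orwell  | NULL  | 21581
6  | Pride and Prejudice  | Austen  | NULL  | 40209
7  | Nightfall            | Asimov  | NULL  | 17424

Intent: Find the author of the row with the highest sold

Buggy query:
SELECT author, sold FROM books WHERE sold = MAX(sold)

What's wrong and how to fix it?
Bug: MAX(sold) is an aggregate and cannot be used directly in WHERE

Fix: Use a subquery: WHERE sold = (SELECT MAX(sold) FROM books)

Corrected query:
SELECT author, sold FROM books WHERE sold = (SELECT MAX(sold) FROM books)

Result:
author | sold 
-------+------
Orwell | 48966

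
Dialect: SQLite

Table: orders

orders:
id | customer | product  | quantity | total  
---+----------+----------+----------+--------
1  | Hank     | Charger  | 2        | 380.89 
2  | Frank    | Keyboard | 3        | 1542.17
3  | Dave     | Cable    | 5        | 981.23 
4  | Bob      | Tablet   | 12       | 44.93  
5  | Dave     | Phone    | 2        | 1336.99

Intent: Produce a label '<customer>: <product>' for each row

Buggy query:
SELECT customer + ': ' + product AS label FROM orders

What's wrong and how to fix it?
Bug: '+' is numeric addition; on text columns SQLite converts them to 0 instead of concatenating

Fix: Replace + with || to concatenate text

Corrected query:
SELECT customer || ': ' || product AS label FROM orders

Result:
label          
---------------
Hank: Charger  
Frank: Keyboard
Dave: Cable    
Bob: Tablet    
Dave: Phone    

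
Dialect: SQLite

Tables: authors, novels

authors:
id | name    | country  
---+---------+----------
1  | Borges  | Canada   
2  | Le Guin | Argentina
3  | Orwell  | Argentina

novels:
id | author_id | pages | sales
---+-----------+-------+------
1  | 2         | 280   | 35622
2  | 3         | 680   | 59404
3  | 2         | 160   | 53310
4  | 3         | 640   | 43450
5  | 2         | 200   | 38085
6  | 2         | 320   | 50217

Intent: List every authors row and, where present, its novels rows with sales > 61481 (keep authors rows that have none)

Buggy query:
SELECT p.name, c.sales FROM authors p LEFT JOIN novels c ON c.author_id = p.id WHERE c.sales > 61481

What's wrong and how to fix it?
Bug: A WHERE condition on the right-hand table after LEFT JOIN drops unmatched parents

Fix: Move the right-table condition into the ON clause so unmatched parents are kept

Corrected query:
SELECT p.name, c.sales FROM authors p LEFT JOIN novels c ON c.author_id = p.id AND c.sales > 61481

Result:
name    | sales
--------+------
Borges  | NULL 
Le Guin | NULL 
Orwell  | NULL 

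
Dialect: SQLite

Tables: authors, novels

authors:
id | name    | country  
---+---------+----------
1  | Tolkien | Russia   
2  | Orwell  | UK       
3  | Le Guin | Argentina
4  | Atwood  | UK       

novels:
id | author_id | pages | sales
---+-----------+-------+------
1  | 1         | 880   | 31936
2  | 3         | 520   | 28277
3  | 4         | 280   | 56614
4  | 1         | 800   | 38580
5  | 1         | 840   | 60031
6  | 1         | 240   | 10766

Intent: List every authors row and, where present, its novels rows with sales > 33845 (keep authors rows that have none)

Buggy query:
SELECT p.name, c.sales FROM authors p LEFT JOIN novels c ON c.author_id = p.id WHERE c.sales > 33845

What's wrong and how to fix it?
Bug: Filtering c.sales in WHERE discards the NULL rows produced by LEFT JOIN, turning it into an inner join

Fix: Move the right-table condition into the ON clause so unmatched parents are kept

Corrected query:
SELECT p.name, c.sales FROM authors p LEFT JOIN novels c ON c.author_id = p.id AND c.sales > 33845

Result:
name    | sales
--------+------
Tolkien | 38580
Tolkien | 60031
Orwell  | NULL 
Le Guin | NULL 
Atwood  | 56614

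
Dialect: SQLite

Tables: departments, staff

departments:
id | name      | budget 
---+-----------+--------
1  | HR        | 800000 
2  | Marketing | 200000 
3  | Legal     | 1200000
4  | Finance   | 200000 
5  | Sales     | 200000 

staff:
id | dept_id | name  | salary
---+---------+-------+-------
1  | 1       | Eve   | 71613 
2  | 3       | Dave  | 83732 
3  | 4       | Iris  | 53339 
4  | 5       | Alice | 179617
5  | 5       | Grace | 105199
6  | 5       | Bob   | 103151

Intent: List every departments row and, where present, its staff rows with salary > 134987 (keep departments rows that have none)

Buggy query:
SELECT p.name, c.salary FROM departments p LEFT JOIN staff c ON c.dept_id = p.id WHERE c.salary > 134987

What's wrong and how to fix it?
Bug: Filtering c.salary in WHERE discards the NULL rows produced by LEFT JOIN, turning it into an inner join

Fix: Put 'c.salary > 134987' in the JOIN's ON clause instead of WHERE

Corrected query:
SELECT p.name, c.salary FROM departments p LEFT JOIN staff c ON c.dept_id = p.id AND c.salary > 134987

Result:
name      | salary
----------+-------
HR        | NULL  
Marketing | NULL  
Legal     | NULL  
Finance   | NULL  
Sales     | 179617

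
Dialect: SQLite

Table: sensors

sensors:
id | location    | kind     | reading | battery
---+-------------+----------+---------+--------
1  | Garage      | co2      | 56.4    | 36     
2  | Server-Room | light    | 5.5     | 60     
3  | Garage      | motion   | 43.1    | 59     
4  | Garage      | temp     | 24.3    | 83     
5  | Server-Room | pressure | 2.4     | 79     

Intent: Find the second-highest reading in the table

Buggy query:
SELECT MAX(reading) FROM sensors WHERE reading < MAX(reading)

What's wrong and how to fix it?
Bug: MAX(reading) on the right of the comparison is an aggregate-in-WHERE error

Fix: Put the inner MAX in a scalar subquery

Corrected query:
SELECT MAX(reading) FROM sensors WHERE reading < (SELECT MAX(reading) FROM sensors)

Result:
MAX(reading)
------------
43.1        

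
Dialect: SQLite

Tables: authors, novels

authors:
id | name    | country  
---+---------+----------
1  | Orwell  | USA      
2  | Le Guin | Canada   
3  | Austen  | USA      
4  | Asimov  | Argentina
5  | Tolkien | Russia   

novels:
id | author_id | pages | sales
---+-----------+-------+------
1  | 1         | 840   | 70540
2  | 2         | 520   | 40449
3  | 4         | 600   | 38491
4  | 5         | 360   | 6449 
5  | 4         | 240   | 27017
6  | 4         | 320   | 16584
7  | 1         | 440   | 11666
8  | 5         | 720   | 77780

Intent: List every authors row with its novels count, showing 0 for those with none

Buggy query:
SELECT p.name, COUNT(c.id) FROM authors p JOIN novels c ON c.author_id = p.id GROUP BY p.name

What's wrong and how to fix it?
Bug: An inner join excludes parents with zero children

Fix: Switch to LEFT JOIN to retain unmatched parent rows

Corrected query:
SELECT p.name, COUNT(c.id) FROM authors p LEFT JOIN novels c ON c.author_id = p.id GROUP BY p.name

Result:
name    | COUNT(c.id)
--------+------------
Asimov  | 3          
Austen  | 0          
Le Guin | 1          
Orwell  | 2          
Tolkien | 2          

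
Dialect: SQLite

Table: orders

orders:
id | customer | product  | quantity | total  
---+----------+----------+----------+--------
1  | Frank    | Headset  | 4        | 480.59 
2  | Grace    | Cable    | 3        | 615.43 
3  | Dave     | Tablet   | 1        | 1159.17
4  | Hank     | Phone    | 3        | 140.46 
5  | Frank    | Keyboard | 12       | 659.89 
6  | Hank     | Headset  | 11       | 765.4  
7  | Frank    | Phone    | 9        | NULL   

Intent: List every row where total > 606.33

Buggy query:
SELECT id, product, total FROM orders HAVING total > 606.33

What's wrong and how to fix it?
Bug: HAVING filters the output of aggregation, but this query has no GROUP BY and no aggregate functions, so SQLite rejects it (HAVING clause on a non-aggregate query); the condition here is per row

Fix: Use WHERE for row-level filtering

Corrected query:
SELECT id, product, total FROM orders WHERE total > 606.33

Result:
id | product  | total  
---+----------+--------
2  | Cable    | 615.43 
3  | Tablet   | 1159.17
5  | Keyboard | 659.89 
6  | Headset  | 765.4  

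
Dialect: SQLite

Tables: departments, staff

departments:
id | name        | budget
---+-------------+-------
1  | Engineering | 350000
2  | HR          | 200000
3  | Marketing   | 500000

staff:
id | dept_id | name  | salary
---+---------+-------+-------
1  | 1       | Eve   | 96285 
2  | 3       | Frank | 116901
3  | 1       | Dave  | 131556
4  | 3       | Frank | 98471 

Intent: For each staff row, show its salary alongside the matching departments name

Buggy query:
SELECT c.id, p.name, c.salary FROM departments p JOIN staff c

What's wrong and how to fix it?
Bug: JOIN with no ON clause produces a cartesian product; every staff row pairs with every departments row

Fix: Add ON c.dept_id = p.id to the JOIN

Corrected query:
SELECT c.id, p.name, c.salary FROM departments p JOIN staff c ON c.dept_id = p.id

Result:
id | name        | salary
---+-------------+-------
1  | Engineering | 96285 
2  | Marketing   | 116901
3  | Engineering | 131556
4  | Marketing   | 98471 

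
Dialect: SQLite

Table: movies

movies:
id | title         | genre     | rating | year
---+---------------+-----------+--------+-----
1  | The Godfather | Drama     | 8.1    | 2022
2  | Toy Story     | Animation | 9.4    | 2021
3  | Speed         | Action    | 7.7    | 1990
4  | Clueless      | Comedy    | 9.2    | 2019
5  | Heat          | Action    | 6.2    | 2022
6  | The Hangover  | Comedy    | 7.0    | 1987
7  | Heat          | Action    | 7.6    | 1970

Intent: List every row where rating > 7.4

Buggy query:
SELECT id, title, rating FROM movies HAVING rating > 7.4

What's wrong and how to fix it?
Bug: This is a non-aggregate query (no GROUP BY, no aggregates), so in SQLite the HAVING clause is invalid here; a row-level condition belongs in WHERE

Fix: Replace HAVING with WHERE since the condition applies to individual rows

Corrected query:
SELECT id, title, rating FROM movies WHERE rating > 7.4

Result:
id | title         | rating
---+---------------+-------
1  | The Godfather | 8.1   
2  | Toy Story     | 9.4   
3  | Speed         | 7.7   
4  | Clueless      | 9.2   
7  | Heat          | 7.6   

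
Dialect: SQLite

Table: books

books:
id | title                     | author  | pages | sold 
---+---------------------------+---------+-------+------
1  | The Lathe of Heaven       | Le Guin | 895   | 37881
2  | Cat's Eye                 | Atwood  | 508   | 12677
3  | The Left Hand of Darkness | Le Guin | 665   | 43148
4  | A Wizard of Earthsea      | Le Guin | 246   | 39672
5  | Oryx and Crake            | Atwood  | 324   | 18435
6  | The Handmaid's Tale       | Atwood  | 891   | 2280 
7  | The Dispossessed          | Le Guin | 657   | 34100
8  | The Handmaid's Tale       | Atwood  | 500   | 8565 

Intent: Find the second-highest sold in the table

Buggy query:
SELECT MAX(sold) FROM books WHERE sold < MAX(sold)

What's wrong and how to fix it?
Bug: MAX(sold) on the right of the comparison is an aggregate-in-WHERE error

Fix: Put the inner MAX in a scalar subquery

Corrected query:
SELECT MAX(sold) FROM books WHERE sold < (SELECT MAX(sold) FROM books)

Result:
MAX(sold)
---------
39672    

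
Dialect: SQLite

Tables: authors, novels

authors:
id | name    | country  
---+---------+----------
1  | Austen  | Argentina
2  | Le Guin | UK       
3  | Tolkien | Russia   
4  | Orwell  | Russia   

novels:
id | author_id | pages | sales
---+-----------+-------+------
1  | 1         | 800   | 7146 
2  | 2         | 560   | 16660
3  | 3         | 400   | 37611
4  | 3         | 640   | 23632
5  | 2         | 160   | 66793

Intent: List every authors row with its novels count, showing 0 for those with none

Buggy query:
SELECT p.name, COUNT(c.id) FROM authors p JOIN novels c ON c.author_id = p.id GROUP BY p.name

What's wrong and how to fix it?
Bug: An inner join excludes parents with zero children

Fix: Switch to LEFT JOIN to retain unmatched parent rows

Corrected query:
SELECT p.name, COUNT(c.id) FROM authors p LEFT JOIN novels c ON c.author_id = p.id GROUP BY p.name

Result:
name    | COUNT(c.id)
--------+------------
Austen  | 1          
Le Guin | 2          
Orwell  | 0          
Tolkien | 2          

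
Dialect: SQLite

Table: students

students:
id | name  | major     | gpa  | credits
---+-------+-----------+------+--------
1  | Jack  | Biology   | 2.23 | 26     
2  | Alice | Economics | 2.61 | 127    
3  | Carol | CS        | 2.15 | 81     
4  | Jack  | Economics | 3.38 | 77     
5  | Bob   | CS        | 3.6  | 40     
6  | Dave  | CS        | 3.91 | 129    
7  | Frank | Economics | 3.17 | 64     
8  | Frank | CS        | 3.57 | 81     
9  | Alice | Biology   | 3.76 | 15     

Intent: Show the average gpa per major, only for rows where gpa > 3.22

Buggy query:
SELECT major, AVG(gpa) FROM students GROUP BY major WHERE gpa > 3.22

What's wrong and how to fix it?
Bug: Row-level WHERE must come before GROUP BY in the clause order

Fix: Place WHERE between FROM and GROUP BY

Corrected query:
SELECT major, AVG(gpa) FROM students WHERE gpa > 3.22 GROUP BY major

Result:
major     | AVG(gpa)
----------+---------
Biology   | 3.76    
CS        | 3.693333
Economics | 3.38    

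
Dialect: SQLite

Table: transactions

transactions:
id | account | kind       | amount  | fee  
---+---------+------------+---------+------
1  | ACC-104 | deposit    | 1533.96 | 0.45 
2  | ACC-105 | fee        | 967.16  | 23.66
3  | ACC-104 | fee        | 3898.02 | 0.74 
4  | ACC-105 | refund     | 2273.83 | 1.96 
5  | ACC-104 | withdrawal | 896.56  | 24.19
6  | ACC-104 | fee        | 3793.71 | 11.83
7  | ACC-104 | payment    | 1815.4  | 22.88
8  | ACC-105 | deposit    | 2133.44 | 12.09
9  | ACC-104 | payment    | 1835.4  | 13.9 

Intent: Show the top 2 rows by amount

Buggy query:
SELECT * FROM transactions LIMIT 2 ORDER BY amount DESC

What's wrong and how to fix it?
Bug: ORDER BY cannot follow LIMIT; LIMIT is the final clause

Fix: Sort with ORDER BY, then apply LIMIT

Corrected query:
SELECT * FROM transactions ORDER BY amount DESC LIMIT 2

Result:
id | account | kind | amount  | fee  
---+---------+------+---------+------
3  | ACC-104 | fee  | 3898.02 | 0.74 
6  | ACC-104 | fee  | 3793.71 | 11.83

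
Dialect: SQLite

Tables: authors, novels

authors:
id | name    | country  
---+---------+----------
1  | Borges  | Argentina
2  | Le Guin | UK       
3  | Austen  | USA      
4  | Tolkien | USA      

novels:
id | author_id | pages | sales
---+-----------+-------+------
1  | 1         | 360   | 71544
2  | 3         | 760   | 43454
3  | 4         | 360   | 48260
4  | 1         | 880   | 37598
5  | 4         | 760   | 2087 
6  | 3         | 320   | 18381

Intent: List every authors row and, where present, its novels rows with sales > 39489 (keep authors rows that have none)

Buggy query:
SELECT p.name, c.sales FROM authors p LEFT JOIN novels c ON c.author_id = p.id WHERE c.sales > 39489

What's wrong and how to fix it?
Bug: A WHERE condition on the right-hand table after LEFT JOIN drops unmatched parents

Fix: Put 'c.sales > 39489' in the JOIN's ON clause instead of WHERE

Corrected query:
SELECT p.name, c.sales FROM authors p LEFT JOIN novels c ON c.author_id = p.id AND c.sales > 39489

Result:
name    | sales
--------+------
Borges  | 71544
Le Guin | NULL 
Austen  | 43454
Tolkien | 48260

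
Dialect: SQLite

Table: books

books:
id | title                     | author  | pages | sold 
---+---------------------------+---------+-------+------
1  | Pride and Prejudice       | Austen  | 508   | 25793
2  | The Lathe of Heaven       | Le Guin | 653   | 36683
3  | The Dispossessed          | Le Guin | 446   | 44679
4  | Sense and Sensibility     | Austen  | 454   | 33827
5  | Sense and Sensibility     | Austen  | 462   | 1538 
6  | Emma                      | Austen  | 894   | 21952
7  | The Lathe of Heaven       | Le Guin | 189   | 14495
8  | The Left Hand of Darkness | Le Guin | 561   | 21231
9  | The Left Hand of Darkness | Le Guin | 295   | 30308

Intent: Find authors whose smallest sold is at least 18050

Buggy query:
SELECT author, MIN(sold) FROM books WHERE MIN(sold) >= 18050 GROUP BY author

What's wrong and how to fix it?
Bug: MIN() in WHERE is a misuse of aggregate

Fix: Replace WHERE with HAVING after the GROUP BY

Corrected query:
SELECT author, MIN(sold) FROM books GROUP BY author HAVING MIN(sold) >= 18050

Result:
(no rows)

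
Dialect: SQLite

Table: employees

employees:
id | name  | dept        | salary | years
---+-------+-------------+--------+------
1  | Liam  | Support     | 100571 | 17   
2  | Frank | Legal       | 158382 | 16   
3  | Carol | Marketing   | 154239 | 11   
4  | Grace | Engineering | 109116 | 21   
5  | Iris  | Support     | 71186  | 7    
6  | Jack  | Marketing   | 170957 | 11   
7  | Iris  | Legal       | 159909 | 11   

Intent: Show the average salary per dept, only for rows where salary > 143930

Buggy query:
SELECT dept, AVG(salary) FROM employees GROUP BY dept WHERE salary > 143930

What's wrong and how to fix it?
Bug: Row-level WHERE must come before GROUP BY in the clause order

Fix: Move the WHERE clause before GROUP BY

Corrected query:
SELECT dept, AVG(salary) FROM employees WHERE salary > 143930 GROUP BY dept

Result:
dept      | AVG(salary)
----------+------------
Legal     | 159145.5   
Marketing | 162598     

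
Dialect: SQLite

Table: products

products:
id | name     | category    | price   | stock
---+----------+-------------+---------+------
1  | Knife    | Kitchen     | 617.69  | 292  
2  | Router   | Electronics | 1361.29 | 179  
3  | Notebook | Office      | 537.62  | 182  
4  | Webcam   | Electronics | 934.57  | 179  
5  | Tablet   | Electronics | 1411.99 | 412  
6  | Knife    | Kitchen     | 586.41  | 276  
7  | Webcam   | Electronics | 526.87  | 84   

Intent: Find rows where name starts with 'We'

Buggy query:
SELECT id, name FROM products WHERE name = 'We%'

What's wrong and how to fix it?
Bug: Wildcards only work with LIKE; '=' treats '%' as a literal character

Fix: Use LIKE for wildcard pattern matching

Corrected query:
SELECT id, name FROM products WHERE name LIKE 'We%'

Result:
id | name  
---+-------
4  | Webcam
7  | Webcam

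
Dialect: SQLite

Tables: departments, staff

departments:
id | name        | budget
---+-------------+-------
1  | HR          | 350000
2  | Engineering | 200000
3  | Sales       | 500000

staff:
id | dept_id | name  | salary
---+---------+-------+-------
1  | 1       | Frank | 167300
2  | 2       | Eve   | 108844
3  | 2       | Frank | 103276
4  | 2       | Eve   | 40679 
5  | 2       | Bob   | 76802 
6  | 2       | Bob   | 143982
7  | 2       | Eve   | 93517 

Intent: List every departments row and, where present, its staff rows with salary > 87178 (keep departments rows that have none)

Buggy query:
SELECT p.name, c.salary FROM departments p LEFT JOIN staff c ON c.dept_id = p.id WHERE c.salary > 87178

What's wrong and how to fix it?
Bug: A WHERE condition on the right-hand table after LEFT JOIN drops unmatched parents

Fix: Put 'c.salary > 87178' in the JOIN's ON clause instead of WHERE

Corrected query:
SELECT p.name, c.salary FROM departments p LEFT JOIN staff c ON c.dept_id = p.id AND c.salary > 87178

Result:
name        | salary
------------+-------
HR          | 167300
Engineering | 93517 
Engineering | 103276
Engineering | 108844
Engineering | 143982
Sales       | NULL  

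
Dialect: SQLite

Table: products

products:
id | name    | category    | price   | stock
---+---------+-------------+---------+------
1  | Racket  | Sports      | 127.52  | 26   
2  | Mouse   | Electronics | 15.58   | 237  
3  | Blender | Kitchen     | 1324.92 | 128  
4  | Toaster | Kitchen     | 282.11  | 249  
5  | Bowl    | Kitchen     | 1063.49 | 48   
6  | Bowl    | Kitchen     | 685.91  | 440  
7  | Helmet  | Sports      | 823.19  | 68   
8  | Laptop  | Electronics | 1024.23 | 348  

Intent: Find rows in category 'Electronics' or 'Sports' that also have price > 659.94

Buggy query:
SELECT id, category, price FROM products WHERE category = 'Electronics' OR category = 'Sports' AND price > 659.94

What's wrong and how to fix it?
Bug: Without parentheses, AND is evaluated before OR, so the price filter only applies to the 'Sports' branch

Fix: Add parentheses around the OR so the AND applies to both alternatives

Corrected query:
SELECT id, category, price FROM products WHERE (category = 'Electronics' OR category = 'Sports') AND price > 659.94

Result:
id | category    | price  
---+-------------+--------
7  | Sports      | 823.19 
8  | Electronics | 1024.23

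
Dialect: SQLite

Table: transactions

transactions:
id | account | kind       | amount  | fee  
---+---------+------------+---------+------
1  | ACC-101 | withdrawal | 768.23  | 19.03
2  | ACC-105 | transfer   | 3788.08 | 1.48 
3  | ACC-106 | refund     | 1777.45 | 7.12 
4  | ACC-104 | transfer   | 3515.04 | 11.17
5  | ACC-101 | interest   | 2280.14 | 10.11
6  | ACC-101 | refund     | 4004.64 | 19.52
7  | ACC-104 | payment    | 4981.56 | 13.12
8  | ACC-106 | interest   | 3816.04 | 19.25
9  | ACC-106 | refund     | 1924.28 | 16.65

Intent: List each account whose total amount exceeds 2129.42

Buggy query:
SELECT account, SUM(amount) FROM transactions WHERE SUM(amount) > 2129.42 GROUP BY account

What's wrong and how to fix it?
Bug: SUM(amount) is an aggregate, but WHERE filters rows before aggregation

Fix: Use HAVING (which filters groups after aggregation) instead of WHERE

Corrected query:
SELECT account, SUM(amount) FROM transactions GROUP BY account HAVING SUM(amount) > 2129.42

Result:
account | SUM(amount)
--------+------------
ACC-101 | 7053.01    
ACC-104 | 8496.6     
ACC-105 | 3788.08    
ACC-106 | 7517.77    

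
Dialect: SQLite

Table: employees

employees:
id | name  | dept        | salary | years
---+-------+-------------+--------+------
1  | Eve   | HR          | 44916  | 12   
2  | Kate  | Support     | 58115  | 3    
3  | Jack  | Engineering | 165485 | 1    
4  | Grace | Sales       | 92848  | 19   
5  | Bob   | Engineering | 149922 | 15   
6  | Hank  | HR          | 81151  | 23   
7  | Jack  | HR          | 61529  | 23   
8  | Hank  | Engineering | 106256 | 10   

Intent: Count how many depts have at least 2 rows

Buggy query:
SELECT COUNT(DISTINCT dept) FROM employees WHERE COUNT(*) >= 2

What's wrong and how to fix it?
Bug: COUNT(*) cannot appear in WHERE; the per-group count doesn't exist yet

Fix: Use a subquery that GROUPs and filters with HAVING, then count its rows

Corrected query:
SELECT COUNT(*) FROM (SELECT dept FROM employees GROUP BY dept HAVING COUNT(*) >= 2)

Result:
COUNT(*)
--------
2       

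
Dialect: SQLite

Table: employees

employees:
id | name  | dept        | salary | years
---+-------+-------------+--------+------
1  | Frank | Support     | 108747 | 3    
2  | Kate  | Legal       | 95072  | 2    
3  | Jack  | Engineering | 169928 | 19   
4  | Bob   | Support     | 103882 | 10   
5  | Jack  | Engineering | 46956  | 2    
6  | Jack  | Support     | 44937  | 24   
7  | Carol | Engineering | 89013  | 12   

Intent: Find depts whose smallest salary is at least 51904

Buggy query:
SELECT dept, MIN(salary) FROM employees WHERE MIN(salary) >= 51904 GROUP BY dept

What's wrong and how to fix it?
Bug: Aggregates like MIN are computed per group after WHERE runs

Fix: Replace WHERE with HAVING after the GROUP BY

Corrected query:
SELECT dept, MIN(salary) FROM employees GROUP BY dept HAVING MIN(salary) >= 51904

Result:
dept  | MIN(salary)
------+------------
Legal | 95072      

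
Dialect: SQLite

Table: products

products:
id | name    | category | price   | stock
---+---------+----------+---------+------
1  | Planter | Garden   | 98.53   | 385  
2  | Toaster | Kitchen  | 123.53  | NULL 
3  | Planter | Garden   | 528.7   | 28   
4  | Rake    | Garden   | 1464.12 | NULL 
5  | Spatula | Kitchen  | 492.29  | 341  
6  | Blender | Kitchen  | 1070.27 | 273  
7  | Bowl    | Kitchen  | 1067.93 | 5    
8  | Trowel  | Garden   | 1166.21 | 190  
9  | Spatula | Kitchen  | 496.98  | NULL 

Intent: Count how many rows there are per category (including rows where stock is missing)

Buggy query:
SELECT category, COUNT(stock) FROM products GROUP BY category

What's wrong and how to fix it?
Bug: COUNT(column) counts non-NULL values only; rows with NULL stock aren't counted

Fix: Replace COUNT(stock) with COUNT(*)

Corrected query:
SELECT category, COUNT(*) FROM products GROUP BY category

Result:
category | COUNT(*)
---------+---------
Garden   | 4       
Kitchen  | 5       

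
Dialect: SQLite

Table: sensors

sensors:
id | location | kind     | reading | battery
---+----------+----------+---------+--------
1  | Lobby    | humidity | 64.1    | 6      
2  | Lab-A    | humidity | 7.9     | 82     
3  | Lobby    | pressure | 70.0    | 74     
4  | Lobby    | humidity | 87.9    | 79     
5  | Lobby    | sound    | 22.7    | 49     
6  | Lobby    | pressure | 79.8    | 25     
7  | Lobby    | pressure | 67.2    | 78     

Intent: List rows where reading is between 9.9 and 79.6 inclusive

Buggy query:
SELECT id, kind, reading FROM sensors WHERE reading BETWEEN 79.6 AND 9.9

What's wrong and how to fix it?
Bug: BETWEEN expects the lower bound first; with 79.6 AND 9.9 the range is empty

Fix: Swap the bounds so the smaller value comes first

Corrected query:
SELECT id, kind, reading FROM sensors WHERE reading BETWEEN 9.9 AND 79.6

Result:
id | kind     | reading
---+----------+--------
1  | humidity | 64.1   
3  | pressure | 70     
5  | sound    | 22.7   
7  | pressure | 67.2   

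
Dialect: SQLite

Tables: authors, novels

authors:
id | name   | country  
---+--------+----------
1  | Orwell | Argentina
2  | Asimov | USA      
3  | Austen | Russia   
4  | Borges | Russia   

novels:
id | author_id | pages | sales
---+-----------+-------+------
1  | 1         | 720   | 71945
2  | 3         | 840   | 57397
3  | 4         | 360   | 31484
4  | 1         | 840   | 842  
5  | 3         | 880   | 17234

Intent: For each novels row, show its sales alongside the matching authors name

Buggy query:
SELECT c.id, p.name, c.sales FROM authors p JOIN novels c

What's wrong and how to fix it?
Bug: Missing join condition: each novels row is matched to all authors rows instead of just its own

Fix: Specify the join condition linking the foreign key to the parent id

Corrected query:
SELECT c.id, p.name, c.sales FROM authors p JOIN novels c ON c.author_id = p.id

Result:
id | name   | sales
---+--------+------
1  | Orwell | 71945
2  | Austen | 57397
3  | Borges | 31484
4  | Orwell | 842  
5  | Austen | 17234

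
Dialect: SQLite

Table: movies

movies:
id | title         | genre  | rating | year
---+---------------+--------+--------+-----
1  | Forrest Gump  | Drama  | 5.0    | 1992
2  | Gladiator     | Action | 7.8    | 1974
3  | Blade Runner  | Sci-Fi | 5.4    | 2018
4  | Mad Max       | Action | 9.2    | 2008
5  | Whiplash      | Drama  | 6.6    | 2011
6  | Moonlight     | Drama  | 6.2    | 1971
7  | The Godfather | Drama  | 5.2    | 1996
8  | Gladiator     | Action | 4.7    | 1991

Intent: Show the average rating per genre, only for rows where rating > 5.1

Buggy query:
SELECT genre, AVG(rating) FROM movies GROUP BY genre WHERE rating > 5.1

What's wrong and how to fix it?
Bug: Row-level WHERE must come before GROUP BY in the clause order

Fix: Move the WHERE clause before GROUP BY

Corrected query:
SELECT genre, AVG(rating) FROM movies WHERE rating > 5.1 GROUP BY genre

Result:
genre  | AVG(rating)
-------+------------
Action | 8.5        
Drama  | 6          
Sci-Fi | 5.4        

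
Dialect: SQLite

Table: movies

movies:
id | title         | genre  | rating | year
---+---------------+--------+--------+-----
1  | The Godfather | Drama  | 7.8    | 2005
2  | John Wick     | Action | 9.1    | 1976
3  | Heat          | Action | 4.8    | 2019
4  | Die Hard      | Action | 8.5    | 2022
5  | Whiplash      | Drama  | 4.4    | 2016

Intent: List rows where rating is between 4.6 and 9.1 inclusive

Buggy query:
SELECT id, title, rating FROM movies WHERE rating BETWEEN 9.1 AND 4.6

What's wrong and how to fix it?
Bug: The bounds are reversed; BETWEEN a AND b requires a <= b to match anything

Fix: Write BETWEEN 4.6 AND 9.1

Corrected query:
SELECT id, title, rating FROM movies WHERE rating BETWEEN 4.6 AND 9.1

Result:
id | title         | rating
---+---------------+-------
1  | The Godfather | 7.8   
2  | John Wick     | 9.1   
3  | Heat          | 4.8   
4  | Die Hard      | 8.5   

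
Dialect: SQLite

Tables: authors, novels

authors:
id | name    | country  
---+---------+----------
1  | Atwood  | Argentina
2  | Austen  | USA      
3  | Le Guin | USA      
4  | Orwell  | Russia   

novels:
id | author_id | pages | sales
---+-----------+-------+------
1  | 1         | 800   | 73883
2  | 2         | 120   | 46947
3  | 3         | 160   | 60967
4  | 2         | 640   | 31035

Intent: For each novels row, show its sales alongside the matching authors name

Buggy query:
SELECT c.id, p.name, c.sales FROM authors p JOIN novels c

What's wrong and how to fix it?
Bug: JOIN with no ON clause produces a cartesian product; every novels row pairs with every authors row

Fix: Add ON c.author_id = p.id to the JOIN

Corrected query:
SELECT c.id, p.name, c.sales FROM authors p JOIN novels c ON c.author_id = p.id

Result:
id | name    | sales
---+---------+------
1  | Atwood  | 73883
2  | Austen  | 46947
3  | Le Guin | 60967
4  | Austen  | 31035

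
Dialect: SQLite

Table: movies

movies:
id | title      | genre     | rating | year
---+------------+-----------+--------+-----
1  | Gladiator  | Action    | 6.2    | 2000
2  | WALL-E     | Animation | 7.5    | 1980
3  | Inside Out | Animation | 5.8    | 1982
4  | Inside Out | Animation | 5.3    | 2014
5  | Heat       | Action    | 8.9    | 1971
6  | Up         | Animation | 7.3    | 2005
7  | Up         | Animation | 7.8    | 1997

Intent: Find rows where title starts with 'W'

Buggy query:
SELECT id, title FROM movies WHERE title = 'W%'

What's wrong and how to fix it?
Bug: Wildcards only work with LIKE; '=' treats '%' as a literal character

Fix: Replace '=' with LIKE so 'W%' is treated as a pattern

Corrected query:
SELECT id, title FROM movies WHERE title LIKE 'W%'

Result:
id | title 
---+-------
2  | WALL-E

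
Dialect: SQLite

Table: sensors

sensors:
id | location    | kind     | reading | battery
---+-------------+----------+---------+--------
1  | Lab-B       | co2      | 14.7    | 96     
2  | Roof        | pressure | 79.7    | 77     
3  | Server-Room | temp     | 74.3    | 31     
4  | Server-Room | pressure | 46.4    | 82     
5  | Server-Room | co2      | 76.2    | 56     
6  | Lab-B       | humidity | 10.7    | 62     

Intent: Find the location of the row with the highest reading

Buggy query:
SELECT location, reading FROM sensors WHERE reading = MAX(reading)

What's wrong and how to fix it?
Bug: WHERE is evaluated per row; an aggregate over the whole table isn't defined there

Fix: Wrap MAX in a scalar subquery so WHERE compares against a single value

Corrected query:
SELECT location, reading FROM sensors WHERE reading = (SELECT MAX(reading) FROM sensors)

Result:
location | reading
---------+--------
Roof     | 79.7   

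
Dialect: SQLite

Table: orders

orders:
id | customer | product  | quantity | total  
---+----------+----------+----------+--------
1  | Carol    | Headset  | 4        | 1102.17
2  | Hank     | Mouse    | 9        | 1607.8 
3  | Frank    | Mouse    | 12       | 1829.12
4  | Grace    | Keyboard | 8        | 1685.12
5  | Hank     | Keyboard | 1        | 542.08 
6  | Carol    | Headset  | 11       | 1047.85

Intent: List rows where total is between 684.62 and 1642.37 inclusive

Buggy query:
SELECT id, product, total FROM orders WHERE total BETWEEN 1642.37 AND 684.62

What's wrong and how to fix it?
Bug: BETWEEN expects the lower bound first; with 1642.37 AND 684.62 the range is empty

Fix: Swap the bounds so the smaller value comes first

Corrected query:
SELECT id, product, total FROM orders WHERE total BETWEEN 684.62 AND 1642.37

Result:
id | product | total  
---+---------+--------
1  | Headset | 1102.17
2  | Mouse   | 1607.8 
6  | Headset | 1047.85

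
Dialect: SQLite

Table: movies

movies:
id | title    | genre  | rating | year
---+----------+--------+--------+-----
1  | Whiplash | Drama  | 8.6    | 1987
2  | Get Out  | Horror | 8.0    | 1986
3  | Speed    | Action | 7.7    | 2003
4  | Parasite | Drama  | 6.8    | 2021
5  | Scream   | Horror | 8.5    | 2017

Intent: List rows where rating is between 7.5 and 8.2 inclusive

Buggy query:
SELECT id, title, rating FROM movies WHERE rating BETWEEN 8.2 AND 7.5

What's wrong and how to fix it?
Bug: BETWEEN expects the lower bound first; with 8.2 AND 7.5 the range is empty

Fix: Swap the bounds so the smaller value comes first

Corrected query:
SELECT id, title, rating FROM movies WHERE rating BETWEEN 7.5 AND 8.2

Result:
id | title   | rating
---+---------+-------
2  | Get Out | 8     
3  | Speed   | 7.7   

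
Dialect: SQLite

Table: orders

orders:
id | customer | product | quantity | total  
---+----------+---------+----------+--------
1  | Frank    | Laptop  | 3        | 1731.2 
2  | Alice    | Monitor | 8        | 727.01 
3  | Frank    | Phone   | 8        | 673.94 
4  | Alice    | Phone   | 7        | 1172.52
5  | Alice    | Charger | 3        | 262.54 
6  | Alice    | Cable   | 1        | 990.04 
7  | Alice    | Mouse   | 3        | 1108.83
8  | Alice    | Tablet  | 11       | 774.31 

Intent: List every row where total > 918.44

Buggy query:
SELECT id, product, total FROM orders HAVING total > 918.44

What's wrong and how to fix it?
Bug: HAVING filters the output of aggregation, but this query has no GROUP BY and no aggregate functions, so SQLite rejects it (HAVING clause on a non-aggregate query); the condition here is per row

Fix: Replace HAVING with WHERE since the condition applies to individual rows

Corrected query:
SELECT id, product, total FROM orders WHERE total > 918.44

Result:
id | product | total  
---+---------+--------
1  | Laptop  | 1731.2 
4  | Phone   | 1172.52
6  | Cable   | 990.04 
7  | Mouse   | 1108.83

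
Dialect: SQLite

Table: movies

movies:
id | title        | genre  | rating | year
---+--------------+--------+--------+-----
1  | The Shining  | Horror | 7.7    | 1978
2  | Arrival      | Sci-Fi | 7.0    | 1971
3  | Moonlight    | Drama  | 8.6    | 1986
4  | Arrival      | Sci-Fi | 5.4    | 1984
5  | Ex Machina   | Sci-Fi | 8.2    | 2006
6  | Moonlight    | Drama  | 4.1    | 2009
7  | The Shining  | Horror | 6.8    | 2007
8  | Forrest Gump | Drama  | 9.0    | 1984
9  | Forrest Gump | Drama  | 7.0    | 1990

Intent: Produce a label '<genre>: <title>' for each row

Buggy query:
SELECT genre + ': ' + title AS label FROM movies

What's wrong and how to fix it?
Bug: SQLite uses || for string concatenation; + coerces text to numbers (yielding 0)

Fix: Replace + with || to concatenate text

Corrected query:
SELECT genre || ': ' || title AS label FROM movies

Result:
label              
-------------------
Horror: The Shining
Sci-Fi: Arrival    
Drama: Moonlight   
Sci-Fi: Arrival    
Sci-Fi: Ex Machina 
Drama: Moonlight   
Horror: The Shining
Drama: Forrest Gump
Drama: Forrest Gump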